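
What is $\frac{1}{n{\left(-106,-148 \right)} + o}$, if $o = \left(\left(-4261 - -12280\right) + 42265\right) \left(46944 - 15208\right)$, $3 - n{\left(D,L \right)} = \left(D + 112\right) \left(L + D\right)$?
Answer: $\frac{1}{1595814551} \approx 6.2664 \cdot 10^{-10}$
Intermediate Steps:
$n{\left(D,L \right)} = 3 - \left(112 + D\right) \left(D + L\right)$ ($n{\left(D,L \right)} = 3 - \left(D + 112\right) \left(L + D\right) = 3 - \left(112 + D\right) \left(D + L\right)$)
$o = 1595813024$ ($o = \left(\left(-4261 + 12280\right) + 42265\right) 31736 = \left(8019 + 42265\right) 31736 = 50284 \cdot 31736 = 1595813024$)
$\frac{1}{n{\left(-106,-148 \right)} + o} = \frac{1}{\left(3 - \left(-106\right)^{2} - -11872 - -16576 - \left(-106\right) \left(-148\right)\right) + 1595813024} = \frac{1}{\left(3 - 11236 + 11872 + 16576 - 15688\right) + 1595813024} = \frac{1}{1527 + 1595813024} = \frac{1}{1595814551}$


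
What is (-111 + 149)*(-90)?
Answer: -3420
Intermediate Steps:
(-111 + 149)*(-90) = 38*(-90) = -3420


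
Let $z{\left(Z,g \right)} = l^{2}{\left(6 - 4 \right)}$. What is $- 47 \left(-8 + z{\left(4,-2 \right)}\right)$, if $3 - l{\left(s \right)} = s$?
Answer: $329$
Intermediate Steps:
$l{\left(s \right)} = 3 - s$
$z{\left(Z,g \right)} = 1$ ($z{\left(Z,g \right)} = \left(3 - \left(6 - 4\right)\right)^{2} = \left(3 - 2\right)^{2} = 1^{2} = 1$)
$- 47 \left(-8 + z{\left(4,-2 \right)}\right) = - 47 \left(-8 + 1\right) = \left(-47\right) \left(-7\right) = 329$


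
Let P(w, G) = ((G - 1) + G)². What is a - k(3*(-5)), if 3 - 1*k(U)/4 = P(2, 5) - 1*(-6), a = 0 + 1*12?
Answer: 348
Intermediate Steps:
P(w, G) = (-1 + 2*G)² (P(w, G) = ((-1 + G) + G)² = (-1 + 2*G)²)
a = 12 (a = 0 + 12 = 12)
k(U) = -336 (k(U) = 12 - 4*((-1 + 2*5)² - 1*(-6)) = 12 - 4*((-1 + 10)² + 6) = 12 - 4*(9² + 6) = 12 - 4*(81 + 6) = 12 - 4*87 = 12 - 348 = -336)
a - k(3*(-5)) = 12 - 1*(-336) = 12 + 336 = 348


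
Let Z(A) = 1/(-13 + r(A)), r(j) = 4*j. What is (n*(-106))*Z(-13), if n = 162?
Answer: 17172/65 ≈ 264.18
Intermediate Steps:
Z(A) = 1/(-13 + 4*A)
(n*(-106))*Z(-13) = (162*(-106))/(-13 + 4*(-13)) = -17172/(-13 - 52) = -17172/(-65) = -17172*(-1/65) = 17172/65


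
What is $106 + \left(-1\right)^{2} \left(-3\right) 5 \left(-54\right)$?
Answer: $916$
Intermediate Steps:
$106 + \left(-1\right)^{2} \left(-3\right) 5 \left(-54\right) = 106 + 1 \left(-3\right) 5 \left(-54\right) = 106 + \left(-3\right) 5 \left(-54\right) = 106 - -810 = 106 + 810 = 916$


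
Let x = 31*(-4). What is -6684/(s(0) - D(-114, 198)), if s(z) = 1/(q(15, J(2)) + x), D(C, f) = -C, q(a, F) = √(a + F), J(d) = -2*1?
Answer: 11707066104/199685821 - 6684*√13/199685821 ≈ 58.627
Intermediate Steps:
J(d) = -2
q(a, F) = √(F + a)
x = -124
s(z) = 1/(-124 + √13) (s(z) = 1/(√(-2 + 15) - 124) = 1/(√13 - 124) = 1/(-124 + √13))
-6684/(s(0) - D(-114, 198)) = -6684/((-124/15363 - √13/15363) - (-1)*(-114)) = -6684/((-124/15363 - √13/15363) - 1*114) = -6684/((-124/15363 - √13/15363) - 114) = -6684/(-1751506/15363 - √13/15363)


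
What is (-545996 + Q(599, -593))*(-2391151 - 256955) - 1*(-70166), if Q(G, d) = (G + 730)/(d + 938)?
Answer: 166272192569372/115 ≈ 1.4458e+12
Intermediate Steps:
Q(G, d) = (730 + G)/(938 + d)
(-545996 + Q(599, -593))*(-2391151 - 256955) - 1*(-70166) = (-545996 + (730 + 599)/(938 - 593))*(-2391151 - 256955) - 1*(-70166) = (-545996 + 1329/345)*(-2648106) + 70166 = (-545996 + (1/345)*1329)*(-2648106) + 70166 = (-545996 + 443/115)*(-2648106) + 70166 = -62789097/115*(-2648106) + 70166 = 166272184500282/115 + 70166 = 166272192569372/115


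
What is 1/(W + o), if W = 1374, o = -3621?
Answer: -1/2247 ≈ -0.00044504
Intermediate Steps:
1/(W + o) = 1/(1374 - 3621) = 1/(-2247) = -1/2247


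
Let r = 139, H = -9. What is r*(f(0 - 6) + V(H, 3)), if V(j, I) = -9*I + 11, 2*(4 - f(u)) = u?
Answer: -1251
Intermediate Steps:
f(u) = 4 - u/2
V(j, I) = 11 - 9*I
r*(f(0 - 6) + V(H, 3)) = 139*((4 - (0 - 6)/2) + (11 - 9*3)) = 139*((4 - 1/2*(-6)) + (11 - 27)) = 139*((4 + 3) - 16) = 139*(7 - 16) = 139*(-9) = -1251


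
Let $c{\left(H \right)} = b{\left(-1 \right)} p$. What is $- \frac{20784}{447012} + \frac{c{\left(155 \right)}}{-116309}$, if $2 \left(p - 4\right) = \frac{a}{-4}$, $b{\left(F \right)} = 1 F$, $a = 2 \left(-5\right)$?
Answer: $- \frac{805006481}{17330506236} \approx -0.04645$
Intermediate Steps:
$a = -10$
$b{\left(F \right)} = F$
$p = \frac{21}{4}$ ($p = 4 + \frac{\left(-10\right) \frac{1}{-4}}{2} = 4 + \frac{\left(-10\right) \left(- \frac{1}{4}\right)}{2} = 4 + \frac{1}{2} \cdot \frac{5}{2} = 4 + \frac{5}{4} = \frac{21}{4} \approx 5.25$)
$c{\left(H \right)} = - \frac{21}{4}$ ($c{\left(H \right)} = \left(-1\right) \frac{21}{4} = - \frac{21}{4}$)
$- \frac{20784}{447012} + \frac{c{\left(155 \right)}}{-116309} = - \frac{20784}{447012} - \frac{21}{4 \left(-116309\right)} = \left(-20784\right) \frac{1}{447012} - - \frac{21}{465236} = - \frac{1732}{37251} + \frac{21}{465236} = - \frac{805006481}{17330506236}$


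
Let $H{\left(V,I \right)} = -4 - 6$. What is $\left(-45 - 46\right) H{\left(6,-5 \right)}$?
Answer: $910$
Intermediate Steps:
$H{\left(V,I \right)} = -10$ ($H{\left(V,I \right)} = -4 - 6 = -10$)
$\left(-45 - 46\right) H{\left(6,-5 \right)} = \left(-45 - 46\right) \left(-10\right) = \left(-91\right) \left(-10\right) = 910$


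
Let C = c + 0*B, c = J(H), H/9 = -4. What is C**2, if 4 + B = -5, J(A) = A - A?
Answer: 0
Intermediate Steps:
H = -36 (H = 9*(-4) = -36)
J(A) = 0
B = -9 (B = -4 - 5 = -9)
c = 0
C = 0 (C = 0 + 0*(-9) = 0 + 0 = 0)
C**2 = 0**2 = 0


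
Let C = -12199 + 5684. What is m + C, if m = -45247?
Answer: -51762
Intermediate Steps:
C = -6515
m + C = -45247 - 6515 = -51762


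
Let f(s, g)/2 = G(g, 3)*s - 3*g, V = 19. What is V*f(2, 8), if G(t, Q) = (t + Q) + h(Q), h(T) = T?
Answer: 152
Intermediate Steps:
G(t, Q) = t + 2*Q (G(t, Q) = (t + Q) + Q = (Q + t) + Q = t + 2*Q)
f(s, g) = -6*g + 2*s*(6 + g) (f(s, g) = 2*((g + 2*3)*s - 3*g) = 2*((g + 6)*s - 3*g) = 2*((6 + g)*s - 3*g) = 2*(s*(6 + g) - 3*g) = 2*(-3*g + s*(6 + g)) = -6*g + 2*s*(6 + g))
V*f(2, 8) = 19*(-6*8 + 2*2*(6 + 8)) = 19*(-48 + 2*2*14) = 19*(-48 + 56) = 19*8 = 152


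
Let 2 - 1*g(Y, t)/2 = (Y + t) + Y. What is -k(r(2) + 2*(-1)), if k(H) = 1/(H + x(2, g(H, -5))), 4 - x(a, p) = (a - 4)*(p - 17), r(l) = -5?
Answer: -1/47 ≈ -0.021277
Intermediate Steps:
g(Y, t) = 4 - 4*Y - 2*t (g(Y, t) = 4 - 2*((Y + t) + Y) = 4 - 2*(t + 2*Y) = 4 + (-4*Y - 2*t) = 4 - 4*Y - 2*t)
x(a, p) = 4 - (-17 + p)*(-4 + a) (x(a, p) = 4 - (a - 4)*(p - 17) = 4 - (-4 + a)*(-17 + p) = 4 - (-17 + p)*(-4 + a))
k(H) = 1/(-2 - 7*H) (k(H) = 1/(H + (-64 + 4*(4 - 4*H - 2*(-5)) + 17*2 - 1*2*(4 - 4*H - 2*(-5)))) = 1/(H + (-64 + 4*(4 - 4*H + 10) + 34 - 1*2*(4 - 4*H + 10))) = 1/(H + (-64 + 4*(14 - 4*H) + 34 - 1*2*(14 - 4*H))) = 1/(H + (-64 + (56 - 16*H) + 34 + (-28 + 8*H))) = 1/(H + (-2 - 8*H)) = 1/(-2 - 7*H))
-k(r(2) + 2*(-1)) = -(-1)/(2 + 7*(-5 + 2*(-1))) = -(-1)/(2 + 7*(-5 - 2)) = -(-1)/(2 + 7*(-7)) = -(-1)/(2 - 49) = -(-1)/(-47) = -(-1)*(-1)/47 = -1*1/47 = -1/47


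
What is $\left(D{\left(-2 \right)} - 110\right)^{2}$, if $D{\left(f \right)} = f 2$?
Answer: $12996$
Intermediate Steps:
$D{\left(f \right)} = 2 f$
$\left(D{\left(-2 \right)} - 110\right)^{2} = \left(2 \left(-2\right) - 110\right)^{2} = \left(-4 - 110\right)^{2} = \left(-114\right)^{2} = 12996$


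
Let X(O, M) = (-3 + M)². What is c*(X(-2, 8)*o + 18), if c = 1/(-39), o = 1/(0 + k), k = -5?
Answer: -⅓ ≈ -0.33333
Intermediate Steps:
o = -⅕ (o = 1/(0 - 5) = 1/(-5) = -⅕ ≈ -0.20000)
c = -1/39 ≈ -0.025641
c*(X(-2, 8)*o + 18) = -((-3 + 8)²*(-⅕) + 18)/39 = -(5²*(-⅕) + 18)/39 = -(25*(-⅕) + 18)/39 = -(-5 + 18)/39 = -1/39*13 = -⅓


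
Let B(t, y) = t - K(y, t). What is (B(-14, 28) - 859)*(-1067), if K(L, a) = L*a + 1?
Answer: 514294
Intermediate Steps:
K(L, a) = 1 + L*a
B(t, y) = -1 + t - t*y (B(t, y) = t - (1 + y*t) = t - (1 + t*y) = t + (-1 - t*y) = -1 + t - t*y)
(B(-14, 28) - 859)*(-1067) = ((-1 - 14 - 1*(-14)*28) - 859)*(-1067) = ((-1 - 14 + 392) - 859)*(-1067) = (377 - 859)*(-1067) = -482*(-1067) = 514294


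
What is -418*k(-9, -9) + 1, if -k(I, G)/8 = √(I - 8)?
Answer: 1 + 3344*I*√17 ≈ 1.0 + 13788.0*I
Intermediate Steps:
k(I, G) = -8*√(-8 + I) (k(I, G) = -8*√(I - 8) = -8*√(-8 + I))
-418*k(-9, -9) + 1 = -(-3344)*√(-8 - 9) + 1 = -(-3344)*√(-17) + 1 = -(-3344)*I*√17 + 1 = 3344*I*√17 + 1 = 1 + 3344*I*√17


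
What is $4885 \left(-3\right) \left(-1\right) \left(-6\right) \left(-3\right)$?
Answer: $263790$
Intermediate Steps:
$4885 \left(-3\right) \left(-1\right) \left(-6\right) \left(-3\right) = 4885 \cdot 3 \left(-6\right) \left(-3\right) = 4885 \left(\left(-18\right) \left(-3\right)\right) = 4885 \cdot 54 = 263790$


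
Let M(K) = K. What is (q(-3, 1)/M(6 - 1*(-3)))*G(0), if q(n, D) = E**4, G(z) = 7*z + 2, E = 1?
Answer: 2/9 ≈ 0.22222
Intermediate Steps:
G(z) = 2 + 7*z
q(n, D) = 1 (q(n, D) = 1**4 = 1)
(q(-3, 1)/M(6 - 1*(-3)))*G(0) = (1/(6 - 1*(-3)))*(2 + 7*0) = (1/(6 + 3))*(2 + 0) = (1/9)*2 = 2/9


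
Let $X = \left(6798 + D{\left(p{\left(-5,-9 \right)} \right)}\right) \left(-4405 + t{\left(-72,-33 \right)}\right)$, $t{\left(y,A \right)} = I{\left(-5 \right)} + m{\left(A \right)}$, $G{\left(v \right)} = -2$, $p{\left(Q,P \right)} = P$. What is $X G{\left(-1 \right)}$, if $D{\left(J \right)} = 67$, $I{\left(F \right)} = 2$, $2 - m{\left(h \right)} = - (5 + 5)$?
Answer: $60288430$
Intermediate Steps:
$m{\left(h \right)} = 12$ ($m{\left(h \right)} = 2 - - (5 + 5) = 2 - \left(-1\right) 10 = 2 - -10 = 2 + 10 = 12$)
$t{\left(y,A \right)} = 14$ ($t{\left(y,A \right)} = 2 + 12 = 14$)
$X = -30144215$ ($X = \left(6798 + 67\right) \left(-4405 + 14\right) = 6865 \left(-4391\right) = -30144215$)
$X G{\left(-1 \right)} = \left(-30144215\right) \left(-2\right) = 60288430$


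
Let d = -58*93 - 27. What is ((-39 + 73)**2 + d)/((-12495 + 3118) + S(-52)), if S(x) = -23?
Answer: 853/1880 ≈ 0.45372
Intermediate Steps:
d = -5421 (d = -5394 - 27 = -5421)
((-39 + 73)**2 + d)/((-12495 + 3118) + S(-52)) = ((-39 + 73)**2 - 5421)/((-12495 + 3118) - 23) = (34**2 - 5421)/(-9377 - 23) = (1156 - 5421)/(-9400) = -4265*(-1/9400) = 853/1880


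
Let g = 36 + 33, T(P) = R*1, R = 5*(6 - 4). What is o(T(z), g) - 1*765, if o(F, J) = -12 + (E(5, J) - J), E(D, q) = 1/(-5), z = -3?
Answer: -4231/5 ≈ -846.20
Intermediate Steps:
R = 10 (R = 5*2 = 10)
T(P) = 10 (T(P) = 10*1 = 10)
g = 69
E(D, q) = -⅕ (E(D, q) = 1*(-⅕) = -⅕)
o(F, J) = -61/5 - J (o(F, J) = -12 + (-⅕ - J) = -61/5 - J)
o(T(z), g) - 1*765 = (-61/5 - 1*69) - 1*765 = (-61/5 - 69) - 765 = -406/5 - 765 = -4231/5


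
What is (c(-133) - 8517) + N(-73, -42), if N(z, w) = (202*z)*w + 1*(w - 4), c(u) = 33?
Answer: 610802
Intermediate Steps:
N(z, w) = -4 + w + 202*w*z (N(z, w) = 202*w*z + 1*(-4 + w) = 202*w*z + (-4 + w) = -4 + w + 202*w*z)
(c(-133) - 8517) + N(-73, -42) = (33 - 8517) + (-4 - 42 + 202*(-42)*(-73)) = -8484 + (-4 - 42 + 619332) = -8484 + 619286 = 610802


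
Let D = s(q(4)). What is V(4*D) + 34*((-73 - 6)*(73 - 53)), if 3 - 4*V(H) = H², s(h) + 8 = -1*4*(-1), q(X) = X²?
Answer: -215133/4 ≈ -53783.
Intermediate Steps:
s(h) = -4 (s(h) = -8 - 1*4*(-1) = -8 - 4*(-1) = -8 + 4 = -4)
D = -4
V(H) = ¾ - H²/4
V(4*D) + 34*((-73 - 6)*(73 - 53)) = (¾ - (4*(-4))²/4) + 34*((-73 - 6)*(73 - 53)) = (¾ - ¼*(-16)²) + 34*(-79*20) = (¾ - ¼*256) + 34*(-1580) = (¾ - 64) - 53720 = -253/4 - 53720 = -215133/4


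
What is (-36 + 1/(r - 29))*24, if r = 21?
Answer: -867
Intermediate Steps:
(-36 + 1/(r - 29))*24 = (-36 + 1/(21 - 29))*24 = (-36 + 1/(-8))*24 = (-36 - 1/8)*24 = -289/8*24 = -867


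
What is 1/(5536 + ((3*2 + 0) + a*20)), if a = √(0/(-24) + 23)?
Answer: 2771/15352282 - 5*√23/7676141 ≈ 0.00017737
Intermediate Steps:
a = √23 (a = √(0*(-1/24) + 23) = √(0 + 23) = √23 ≈ 4.7958)
1/(5536 + ((3*2 + 0) + a*20)) = 1/(5536 + ((3*2 + 0) + √23*20)) = 1/(5536 + ((6 + 0) + 20*√23)) = 1/(5536 + (6 + 20*√23)) = 1/(5542 + 20*√23)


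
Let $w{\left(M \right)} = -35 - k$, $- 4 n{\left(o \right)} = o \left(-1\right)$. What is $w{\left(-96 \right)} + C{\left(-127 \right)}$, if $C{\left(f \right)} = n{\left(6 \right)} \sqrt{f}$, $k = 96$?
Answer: $-131 + \frac{3 i \sqrt{127}}{2} \approx -131.0 + 16.904 i$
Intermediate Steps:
$n{\left(o \right)} = \frac{o}{4}$ ($n{\left(o \right)} = - \frac{o \left(-1\right)}{4} = - \frac{\left(-1\right) o}{4} = \frac{o}{4}$)
$w{\left(M \right)} = -131$ ($w{\left(M \right)} = -35 - 96 = -131$)
$C{\left(f \right)} = \frac{3 \sqrt{f}}{2}$ ($C{\left(f \right)} = \frac{1}{4} \cdot 6 \sqrt{f} = \frac{3 \sqrt{f}}{2}$)
$w{\left(-96 \right)} + C{\left(-127 \right)} = -131 + \frac{3 \sqrt{-127}}{2} = -131 + \frac{3 i \sqrt{127}}{2}$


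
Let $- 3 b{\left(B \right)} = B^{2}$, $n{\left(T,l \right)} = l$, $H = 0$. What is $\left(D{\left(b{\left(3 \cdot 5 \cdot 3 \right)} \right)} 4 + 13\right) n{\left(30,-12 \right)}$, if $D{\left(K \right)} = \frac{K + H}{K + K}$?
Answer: $-180$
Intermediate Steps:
$b{\left(B \right)} = - \frac{B^{2}}{3}$
$D{\left(K \right)} = \frac{1}{2}$ ($D{\left(K \right)} = \frac{K + 0}{K + K} = \frac{K}{2 K} = K \frac{1}{2 K} = \frac{1}{2}$)
$\left(D{\left(b{\left(3 \cdot 5 \cdot 3 \right)} \right)} 4 + 13\right) n{\left(30,-12 \right)} = \left(\frac{1}{2} \cdot 4 + 13\right) \left(-12\right) = \left(2 + 13\right) \left(-12\right) = 15 \left(-12\right) = -180$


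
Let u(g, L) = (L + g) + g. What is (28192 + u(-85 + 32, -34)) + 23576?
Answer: 51628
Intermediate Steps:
u(g, L) = L + 2*g
(28192 + u(-85 + 32, -34)) + 23576 = (28192 + (-34 + 2*(-85 + 32))) + 23576 = (28192 + (-34 + 2*(-53))) + 23576 = (28192 + (-34 - 106)) + 23576 = (28192 - 140) + 23576 = 28052 + 23576 = 51628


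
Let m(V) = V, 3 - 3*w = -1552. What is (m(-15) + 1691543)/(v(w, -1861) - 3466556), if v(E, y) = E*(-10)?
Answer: -2537292/5207609 ≈ -0.48723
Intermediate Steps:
w = 1555/3 (w = 1 - ⅓*(-1552) = 1 + 1552/3 = 1555/3 ≈ 518.33)
v(E, y) = -10*E
(m(-15) + 1691543)/(v(w, -1861) - 3466556) = (-15 + 1691543)/(-10*1555/3 - 3466556) = 1691528/(-15550/3 - 3466556) = 1691528/(-10415218/3) = 1691528*(-3/10415218) = -2537292/5207609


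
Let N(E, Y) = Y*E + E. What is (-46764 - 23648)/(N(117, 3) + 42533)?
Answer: -70412/43001 ≈ -1.6375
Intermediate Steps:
N(E, Y) = E + E*Y (N(E, Y) = E*Y + E = E + E*Y)
(-46764 - 23648)/(N(117, 3) + 42533) = (-46764 - 23648)/(117*(1 + 3) + 42533) = -70412/(117*4 + 42533) = -70412/(468 + 42533) = -70412/43001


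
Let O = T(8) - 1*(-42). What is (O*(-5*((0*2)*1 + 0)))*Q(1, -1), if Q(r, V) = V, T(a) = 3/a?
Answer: 0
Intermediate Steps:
O = 339/8 (O = 3/8 - 1*(-42) = 3*(⅛) + 42 = 3/8 + 42 = 339/8 ≈ 42.375)
(O*(-5*((0*2)*1 + 0)))*Q(1, -1) = (339*(-5*((0*2)*1 + 0))/8)*(-1) = (339*(-5*(0*1 + 0))/8)*(-1) = (339*(-5*(0 + 0))/8)*(-1) = (339*(-5*0)/8)*(-1) = ((339/8)*0)*(-1) = 0*(-1) = 0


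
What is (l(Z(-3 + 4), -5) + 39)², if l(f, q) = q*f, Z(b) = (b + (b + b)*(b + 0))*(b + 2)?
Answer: 36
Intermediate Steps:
Z(b) = (2 + b)*(b + 2*b²) (Z(b) = (b + (2*b)*b)*(2 + b) = (b + 2*b²)*(2 + b) = (2 + b)*(b + 2*b²))
l(f, q) = f*q
(l(Z(-3 + 4), -5) + 39)² = (((-3 + 4)*(2 + 2*(-3 + 4)² + 5*(-3 + 4)))*(-5) + 39)² = ((1*(2 + 2*1² + 5*1))*(-5) + 39)² = ((1*(2 + 2*1 + 5))*(-5) + 39)² = ((1*(2 + 2 + 5))*(-5) + 39)² = ((1*9)*(-5) + 39)² = (9*(-5) + 39)² = (-45 + 39)² = (-6)² = 36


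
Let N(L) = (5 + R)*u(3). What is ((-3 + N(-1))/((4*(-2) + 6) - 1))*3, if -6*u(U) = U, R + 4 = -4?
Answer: 3/2 ≈ 1.5000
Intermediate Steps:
R = -8 (R = -4 - 4 = -8)
u(U) = -U/6
N(L) = 3/2 (N(L) = (5 - 8)*(-⅙*3) = -3*(-½) = 3/2)
((-3 + N(-1))/((4*(-2) + 6) - 1))*3 = ((-3 + 3/2)/((4*(-2) + 6) - 1))*3 = -3/(2*((-8 + 6) - 1))*3 = -3/(2*(-2 - 1))*3 = -3/2/(-3)*3 = -3/2*(-⅓)*3 = (½)*3 = 3/2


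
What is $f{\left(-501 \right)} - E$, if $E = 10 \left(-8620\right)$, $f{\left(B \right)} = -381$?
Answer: $85819$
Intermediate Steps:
$E = -86200$
$f{\left(-501 \right)} - E = -381 - -86200 = -381 + 86200 = 85819$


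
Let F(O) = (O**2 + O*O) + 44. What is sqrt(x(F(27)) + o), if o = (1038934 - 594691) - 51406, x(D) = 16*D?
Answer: sqrt(416869) ≈ 645.65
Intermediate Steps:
F(O) = 44 + 2*O**2 (F(O) = (O**2 + O**2) + 44 = 2*O**2 + 44 = 44 + 2*O**2)
o = 392837 (o = 444243 - 51406 = 392837)
sqrt(x(F(27)) + o) = sqrt(16*(44 + 2*27**2) + 392837) = sqrt(16*(44 + 2*729) + 392837) = sqrt(16*(44 + 1458) + 392837) = sqrt(16*1502 + 392837) = sqrt(24032 + 392837) = sqrt(416869)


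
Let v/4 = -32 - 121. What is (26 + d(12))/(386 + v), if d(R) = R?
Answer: -19/113 ≈ -0.16814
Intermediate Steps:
v = -612 (v = 4*(-32 - 121) = 4*(-153) = -612)
(26 + d(12))/(386 + v) = (26 + 12)/(386 - 612) = 38/(-226) = 38*(-1/226) = -19/113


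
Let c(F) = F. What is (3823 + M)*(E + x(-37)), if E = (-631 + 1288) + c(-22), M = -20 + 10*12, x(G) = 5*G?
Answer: 1765350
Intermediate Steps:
M = 100 (M = -20 + 120 = 100)
E = 635 (E = (-631 + 1288) - 22 = 657 - 22 = 635)
(3823 + M)*(E + x(-37)) = (3823 + 100)*(635 + 5*(-37)) = 3923*(635 - 185) = 3923*450 = 1765350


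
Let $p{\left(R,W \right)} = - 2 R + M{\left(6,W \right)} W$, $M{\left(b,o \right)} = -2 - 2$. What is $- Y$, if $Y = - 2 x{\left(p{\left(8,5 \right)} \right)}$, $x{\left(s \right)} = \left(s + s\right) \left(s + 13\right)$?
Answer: $3312$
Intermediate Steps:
$M{\left(b,o \right)} = -4$
$p{\left(R,W \right)} = - 4 W - 2 R$ ($p{\left(R,W \right)} = - 2 R - 4 W = - 4 W - 2 R$)
$x{\left(s \right)} = 2 s \left(13 + s\right)$
$Y = -3312$ ($Y = - 2 \cdot 2 \left(\left(-4\right) 5 - 16\right) \left(13 - 36\right) = - 2 \cdot 2 \left(-20 - 16\right) \left(13 - 36\right) = - 2 \cdot 2 \left(-36\right) \left(13 - 36\right) = - 2 \cdot 2 \left(-36\right) \left(-23\right) = \left(-2\right) 1656 = -3312$)
$- Y = \left(-1\right) \left(-3312\right) = 3312$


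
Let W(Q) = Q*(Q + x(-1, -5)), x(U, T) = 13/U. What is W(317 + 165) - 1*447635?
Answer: -221577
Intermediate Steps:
W(Q) = Q*(-13 + Q) (W(Q) = Q*(Q + 13/(-1)) = Q*(Q + 13*(-1)) = Q*(Q - 13) = Q*(-13 + Q))
W(317 + 165) - 1*447635 = (317 + 165)*(-13 + (317 + 165)) - 1*447635 = 482*(-13 + 482) - 447635 = 482*469 - 447635 = 226058 - 447635 = -221577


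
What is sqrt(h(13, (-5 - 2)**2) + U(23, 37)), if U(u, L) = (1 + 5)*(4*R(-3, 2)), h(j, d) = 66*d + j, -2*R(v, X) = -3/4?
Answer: 2*sqrt(814) ≈ 57.061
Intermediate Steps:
R(v, X) = 3/8 (R(v, X) = -(-3)/(2*4) = -1/2*(-3/4) = 3/8)
h(j, d) = j + 66*d
U(u, L) = 9 (U(u, L) = (1 + 5)*(4*(3/8)) = 6*(3/2) = 9)
sqrt(h(13, (-5 - 2)**2) + U(23, 37)) = sqrt((13 + 66*(-5 - 2)**2) + 9) = sqrt((13 + 66*(-7)**2) + 9) = sqrt((13 + 66*49) + 9) = sqrt((13 + 3234) + 9) = sqrt(3247 + 9) = sqrt(3256) = 2*sqrt(814)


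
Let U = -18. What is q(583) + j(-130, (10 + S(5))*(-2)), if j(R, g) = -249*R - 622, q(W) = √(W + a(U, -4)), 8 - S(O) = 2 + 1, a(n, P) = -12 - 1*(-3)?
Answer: 31748 + √574 ≈ 31772.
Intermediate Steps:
a(n, P) = -9 (a(n, P) = -12 + 3 = -9)
S(O) = 5 (S(O) = 8 - (2 + 1) = 8 - 1*3 = 8 - 3 = 5)
q(W) = √(-9 + W) (q(W) = √(W - 9) = √(-9 + W))
j(R, g) = -622 - 249*R
q(583) + j(-130, (10 + S(5))*(-2)) = √(-9 + 583) + (-622 - 249*(-130)) = √574 + (-622 + 32370) = √574 + 31748 = 31748 + √574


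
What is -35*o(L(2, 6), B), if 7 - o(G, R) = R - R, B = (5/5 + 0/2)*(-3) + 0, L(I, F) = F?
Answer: -245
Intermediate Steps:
B = -3 (B = (5*(⅕) + 0*(½))*(-3) + 0 = (1 + 0)*(-3) + 0 = 1*(-3) + 0 = -3 + 0 = -3)
o(G, R) = 7 (o(G, R) = 7 - (R - R) = 7 - 1*0 = 7 + 0 = 7)
-35*o(L(2, 6), B) = -35*7 = -245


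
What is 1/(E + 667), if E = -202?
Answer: 1/465 ≈ 0.0021505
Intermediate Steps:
1/(E + 667) = 1/(-202 + 667) = 1/465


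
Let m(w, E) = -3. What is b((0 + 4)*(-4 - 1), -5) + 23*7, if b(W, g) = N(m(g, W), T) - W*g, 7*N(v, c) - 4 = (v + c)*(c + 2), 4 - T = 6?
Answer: 431/7 ≈ 61.571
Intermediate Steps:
T = -2 (T = 4 - 1*6 = 4 - 6 = -2)
N(v, c) = 4/7 + (2 + c)*(c + v)/7 (N(v, c) = 4/7 + ((v + c)*(c + 2))/7 = 4/7 + ((c + v)*(2 + c))/7 = 4/7 + ((2 + c)*(c + v))/7 = 4/7 + (2 + c)*(c + v)/7)
b(W, g) = 4/7 - W*g (b(W, g) = (4/7 + (1/7)*(-2)**2 + (2/7)*(-2) + (2/7)*(-3) + (1/7)*(-2)*(-3)) - W*g = (4/7 + (1/7)*4 - 4/7 - 6/7 + 6/7) - W*g = (4/7 + 4/7 - 4/7 - 6/7 + 6/7) - W*g = 4/7 - W*g)
b((0 + 4)*(-4 - 1), -5) + 23*7 = (4/7 - 1*(0 + 4)*(-4 - 1)*(-5)) + 23*7 = (4/7 - 1*4*(-5)*(-5)) + 161 = (4/7 - 1*(-20)*(-5)) + 161 = (4/7 - 100) + 161 = -696/7 + 161 = 431/7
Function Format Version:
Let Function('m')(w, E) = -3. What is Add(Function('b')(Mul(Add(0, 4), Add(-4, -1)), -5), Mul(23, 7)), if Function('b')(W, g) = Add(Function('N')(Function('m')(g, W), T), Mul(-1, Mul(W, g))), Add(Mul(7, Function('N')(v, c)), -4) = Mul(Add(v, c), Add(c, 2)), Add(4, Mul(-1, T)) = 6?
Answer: Rational(431, 7) ≈ 61.571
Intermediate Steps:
T = -2 (T = Add(4, Mul(-1, 6)) = Add(4, -6) = -2)
Function('N')(v, c) = Add(Rational(4, 7), Mul(Rational(1, 7), Add(2, c), Add(c, v))) (Function('N')(v, c) = Add(Rational(4, 7), Mul(Rational(1, 7), Mul(Add(v, c), Add(c, 2)))) = Add(Rational(4, 7), Mul(Rational(1, 7), Mul(Add(c, v), Add(2, c)))) = Add(Rational(4, 7), Mul(Rational(1, 7), Mul(Add(2, c), Add(c, v)))) = Add(Rational(4, 7), Mul(Rational(1, 7), Add(2, c), Add(c, v))))
Function('b')(W, g) = Add(Rational(4, 7), Mul(-1, W, g)) (Function('b')(W, g) = Add(Add(Rational(4, 7), Mul(Rational(1, 7), Pow(-2, 2)), Mul(Rational(2, 7), -2), Mul(Rational(2, 7), -3), Mul(Rational(1, 7), -2, -3)), Mul(-1, Mul(W, g))) = Add(Add(Rational(4, 7), Mul(Rational(1, 7), 4), Rational(-4, 7), Rational(-6, 7), Rational(6, 7)), Mul(-1, W, g)) = Add(Add(Rational(4, 7), Rational(4, 7), Rational(-4, 7), Rational(-6, 7), Rational(6, 7)), Mul(-1, W, g)) = Add(Rational(4, 7), Mul(-1, W, g)))
Add(Function('b')(Mul(Add(0, 4), Add(-4, -1)), -5), Mul(23, 7)) = Add(Add(Rational(4, 7), Mul(-1, Mul(Add(0, 4), Add(-4, -1)), -5)), Mul(23, 7)) = Add(Add(Rational(4, 7), Mul(-1, Mul(4, -5), -5)), 161) = Add(Add(Rational(4, 7), Mul(-1, -20, -5)), 161) = Add(Add(Rational(4, 7), -100), 161) = Add(Rational(-696, 7), 161) = Rational(431, 7)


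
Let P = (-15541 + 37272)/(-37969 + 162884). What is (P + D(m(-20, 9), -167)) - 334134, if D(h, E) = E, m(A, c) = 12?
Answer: -41759187684/124915 ≈ -3.3430e+5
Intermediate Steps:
P = 21731/124915 ≈ 0.17397
(P + D(m(-20, 9), -167)) - 334134 = (21731/124915 - 167) - 334134 = -20839074/124915 - 334134 = -41759187684/124915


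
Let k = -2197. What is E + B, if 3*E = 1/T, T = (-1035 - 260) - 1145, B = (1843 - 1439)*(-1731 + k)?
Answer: -11616195841/7320 ≈ -1.5869e+6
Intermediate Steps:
B = -1586912 (B = (1843 - 1439)*(-1731 - 2197) = 404*(-3928) = -1586912)
T = -2440 (T = -1295 - 1145 = -2440)
E = -1/7320 (E = (⅓)/(-2440) = (⅓)*(-1/2440) = -1/7320 ≈ -0.00013661)
E + B = -1/7320 - 1586912 = -11616195841/7320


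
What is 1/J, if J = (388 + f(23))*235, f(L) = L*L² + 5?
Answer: 1/2951600 ≈ 3.3880e-7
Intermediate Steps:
f(L) = 5 + L³ (f(L) = L³ + 5 = 5 + L³)
J = 2951600 (J = (388 + (5 + 23³))*235 = (388 + (5 + 12167))*235 = (388 + 12172)*235 = 12560*235 = 2951600)
1/J = 1/2951600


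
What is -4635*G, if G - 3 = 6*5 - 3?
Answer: -139050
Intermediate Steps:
G = 30 (G = 3 + (6*5 - 3) = 3 + (30 - 3) = 3 + 27 = 30)
-4635*G = -4635*30 = -139050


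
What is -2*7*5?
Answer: -70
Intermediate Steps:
-2*7*5 = -14*5 = -1*70 = -70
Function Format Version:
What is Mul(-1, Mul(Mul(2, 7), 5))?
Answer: -70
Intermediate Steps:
Mul(-1, Mul(Mul(2, 7), 5)) = Mul(-1, Mul(14, 5)) = Mul(-1, 70) = -70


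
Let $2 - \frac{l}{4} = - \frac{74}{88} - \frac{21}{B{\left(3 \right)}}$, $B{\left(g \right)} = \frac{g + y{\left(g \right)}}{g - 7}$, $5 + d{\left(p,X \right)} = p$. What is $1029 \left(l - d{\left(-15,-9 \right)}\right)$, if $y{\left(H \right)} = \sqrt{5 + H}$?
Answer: $- \frac{11054547}{11} + 691488 \sqrt{2} \approx -27047.0$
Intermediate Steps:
$d{\left(p,X \right)} = -5 + p$
$B{\left(g \right)} = \frac{g + \sqrt{5 + g}}{-7 + g}$ ($B{\left(g \right)} = \frac{g + \sqrt{5 + g}}{g - 7} = \frac{g + \sqrt{5 + g}}{-7 + g}$)
$l = \frac{125}{11} + \frac{84}{- \frac{3}{4} - \frac{\sqrt{2}}{2}}$ ($l = 8 - 4 \left(- \frac{74}{88} - \frac{21}{\frac{1}{-7 + 3} \left(3 + \sqrt{5 + 3}\right)}\right) = 8 - 4 \left(\left(-74\right) \frac{1}{88} - \frac{21}{\frac{1}{-4} \left(3 + \sqrt{8}\right)}\right) = 8 - 4 \left(- \frac{37}{44} - \frac{21}{\left(- \frac{1}{4}\right) \left(3 + 2 \sqrt{2}\right)}\right) = 8 - 4 \left(- \frac{37}{44} - \frac{21}{- \frac{3}{4} - \frac{\sqrt{2}}{2}}\right) = 8 + \left(\frac{37}{11} + \frac{84}{- \frac{3}{4} - \frac{\sqrt{2}}{2}}\right) = \frac{125}{11} + \frac{84}{- \frac{3}{4} - \frac{\sqrt{2}}{2}} \approx -46.285$)
$1029 \left(l - d{\left(-15,-9 \right)}\right) = 1029 \left(\left(- \frac{10963}{11} + 672 \sqrt{2}\right) - \left(-5 - 15\right)\right) = 1029 \left(\left(- \frac{10963}{11} + 672 \sqrt{2}\right) - -20\right) = 1029 \left(\left(- \frac{10963}{11} + 672 \sqrt{2}\right) + 20\right) = 1029 \left(- \frac{10743}{11} + 672 \sqrt{2}\right) = - \frac{11054547}{11} + 691488 \sqrt{2}$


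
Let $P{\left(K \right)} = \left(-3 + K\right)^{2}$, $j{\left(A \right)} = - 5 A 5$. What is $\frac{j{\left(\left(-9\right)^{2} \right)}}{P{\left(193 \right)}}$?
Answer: $- \frac{81}{1444} \approx -0.056094$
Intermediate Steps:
$j{\left(A \right)} = - 25 A$
$\frac{j{\left(\left(-9\right)^{2} \right)}}{P{\left(193 \right)}} = \frac{\left(-25\right) \left(-9\right)^{2}}{\left(-3 + 193\right)^{2}} = \frac{\left(-25\right) 81}{190^{2}} = - \frac{2025}{36100} = \left(-2025\right) \frac{1}{36100} = - \frac{81}{1444}$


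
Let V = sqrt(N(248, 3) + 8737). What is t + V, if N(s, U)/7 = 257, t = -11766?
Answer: -11766 + 2*sqrt(2634) ≈ -11663.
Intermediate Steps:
N(s, U) = 1799 (N(s, U) = 7*257 = 1799)
V = 2*sqrt(2634) (V = sqrt(1799 + 8737) = sqrt(10536) = 2*sqrt(2634) ≈ 102.65)
t + V = -11766 + 2*sqrt(2634)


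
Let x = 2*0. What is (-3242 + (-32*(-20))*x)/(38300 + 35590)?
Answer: -1621/36945 ≈ -0.043876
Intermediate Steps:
x = 0
(-3242 + (-32*(-20))*x)/(38300 + 35590) = (-3242 - 32*(-20)*0)/(38300 + 35590) = (-3242 + 640*0)/73890 = (-3242 + 0)*(1/73890) = -3242*1/73890 = -1621/36945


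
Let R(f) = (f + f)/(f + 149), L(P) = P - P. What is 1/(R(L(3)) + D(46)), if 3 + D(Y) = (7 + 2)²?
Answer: 1/78 ≈ 0.012821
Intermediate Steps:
L(P) = 0
R(f) = 2*f/(149 + f) (R(f) = (2*f)/(149 + f) = 2*f/(149 + f))
D(Y) = 78 (D(Y) = -3 + (7 + 2)² = -3 + 9² = -3 + 81 = 78)
1/(R(L(3)) + D(46)) = 1/(2*0/(149 + 0) + 78) = 1/(2*0/149 + 78) = 1/(2*0*(1/149) + 78) = 1/(0 + 78) = 1/78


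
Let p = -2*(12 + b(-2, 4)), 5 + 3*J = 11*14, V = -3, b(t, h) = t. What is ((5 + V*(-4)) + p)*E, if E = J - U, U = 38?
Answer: -35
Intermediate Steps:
J = 149/3 (J = -5/3 + (11*14)/3 = -5/3 + (1/3)*154 = -5/3 + 154/3 = 149/3 ≈ 49.667)
p = -20 (p = -2*(12 - 2) = -2*10 = -20)
E = 35/3 (E = 149/3 - 1*38 = 149/3 - 38 = 35/3 ≈ 11.667)
((5 + V*(-4)) + p)*E = ((5 - 3*(-4)) - 20)*(35/3) = ((5 + 12) - 20)*(35/3) = (17 - 20)*(35/3) = -3*35/3 = -35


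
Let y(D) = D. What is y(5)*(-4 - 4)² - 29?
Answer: 291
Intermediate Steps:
y(5)*(-4 - 4)² - 29 = 5*(-4 - 4)² - 29 = 5*(-8)² - 29 = 5*64 - 29 = 320 - 29 = 291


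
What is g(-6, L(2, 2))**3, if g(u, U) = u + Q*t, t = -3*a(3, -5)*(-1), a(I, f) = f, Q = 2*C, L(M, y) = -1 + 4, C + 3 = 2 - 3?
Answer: 1481544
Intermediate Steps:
C = -4 (C = -3 + (2 - 3) = -3 - 1 = -4)
L(M, y) = 3
Q = -8 (Q = 2*(-4) = -8)
t = -15 (t = -3*(-5)*(-1) = 15*(-1) = -15)
g(u, U) = 120 + u (g(u, U) = u - 8*(-15) = u + 120 = 120 + u)
g(-6, L(2, 2))**3 = (120 - 6)**3 = 114**3 = 1481544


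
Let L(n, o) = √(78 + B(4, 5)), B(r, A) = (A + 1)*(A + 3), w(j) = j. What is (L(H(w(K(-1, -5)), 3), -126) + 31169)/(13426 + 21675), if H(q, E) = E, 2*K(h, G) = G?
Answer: 31169/35101 + 3*√14/35101 ≈ 0.88830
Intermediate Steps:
K(h, G) = G/2
B(r, A) = (1 + A)*(3 + A)
L(n, o) = 3*√14 (L(n, o) = √(78 + (3 + 5² + 4*5)) = √(78 + (3 + 25 + 20)) = √(78 + 48) = √126 = 3*√14)
(L(H(w(K(-1, -5)), 3), -126) + 31169)/(13426 + 21675) = (3*√14 + 31169)/(13426 + 21675) = (31169 + 3*√14)/35101 = (31169 + 3*√14)*(1/35101) = 31169/35101 + 3*√14/35101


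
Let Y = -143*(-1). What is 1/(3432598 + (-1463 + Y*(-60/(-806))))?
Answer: 31/106365515 ≈ 2.9145e-7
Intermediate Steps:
Y = 143 (Y = -13*(-11) = 143)
1/(3432598 + (-1463 + Y*(-60/(-806)))) = 1/(3432598 + (-1463 + 143*(-60/(-806)))) = 1/(3432598 + (-1463 + 143*(-60*(-1/806)))) = 1/(3432598 + (-1463 + 143*(30/403))) = 1/(3432598 + (-1463 + 330/31)) = 1/(3432598 - 45023/31) = 1/(106365515/31) = 31/106365515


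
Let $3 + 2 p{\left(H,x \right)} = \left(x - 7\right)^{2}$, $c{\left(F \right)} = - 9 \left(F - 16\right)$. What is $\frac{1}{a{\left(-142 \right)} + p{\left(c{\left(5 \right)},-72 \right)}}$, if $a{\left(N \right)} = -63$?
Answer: $\frac{1}{3056} \approx 0.00032723$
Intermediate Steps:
$c{\left(F \right)} = 144 - 9 F$ ($c{\left(F \right)} = - 9 \left(-16 + F\right) = 144 - 9 F$)
$p{\left(H,x \right)} = - \frac{3}{2} + \frac{\left(-7 + x\right)^{2}}{2}$ ($p{\left(H,x \right)} = - \frac{3}{2} + \frac{\left(x - 7\right)^{2}}{2} = - \frac{3}{2} + \frac{\left(-7 + x\right)^{2}}{2}$)
$\frac{1}{a{\left(-142 \right)} + p{\left(c{\left(5 \right)},-72 \right)}} = \frac{1}{-63 - \left(\frac{3}{2} - \frac{\left(-7 - 72\right)^{2}}{2}\right)} = \frac{1}{-63 - \left(\frac{3}{2} - \frac{\left(-79\right)^{2}}{2}\right)} = \frac{1}{-63 + \left(- \frac{3}{2} + \frac{1}{2} \cdot 6241\right)} = \frac{1}{-63 + \left(- \frac{3}{2} + \frac{6241}{2}\right)} = \frac{1}{-63 + 3119} = \frac{1}{3056}$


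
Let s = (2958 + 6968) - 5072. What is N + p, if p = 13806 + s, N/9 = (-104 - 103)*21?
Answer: -20463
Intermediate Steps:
s = 4854 (s = 9926 - 5072 = 4854)
N = -39123 (N = 9*((-104 - 103)*21) = 9*(-207*21) = 9*(-4347) = -39123)
p = 18660 (p = 13806 + 4854 = 18660)
N + p = -39123 + 18660 = -20463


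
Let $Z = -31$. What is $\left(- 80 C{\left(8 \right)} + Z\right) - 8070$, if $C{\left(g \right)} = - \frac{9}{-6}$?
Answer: $-8221$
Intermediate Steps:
$C{\left(g \right)} = \frac{3}{2}$ ($C{\left(g \right)} = \left(-9\right) \left(- \frac{1}{6}\right) = \frac{3}{2}$)
$\left(- 80 C{\left(8 \right)} + Z\right) - 8070 = \left(\left(-80\right) \frac{3}{2} - 31\right) - 8070 = \left(-120 - 31\right) - 8070 = -151 - 8070 = -8221$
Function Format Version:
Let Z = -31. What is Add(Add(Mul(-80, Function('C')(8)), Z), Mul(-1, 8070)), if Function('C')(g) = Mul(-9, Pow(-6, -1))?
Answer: -8221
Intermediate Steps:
Function('C')(g) = Rational(3, 2) (Function('C')(g) = Mul(-9, Rational(-1, 6)) = Rational(3, 2))
Add(Add(Mul(-80, Function('C')(8)), Z), Mul(-1, 8070)) = Add(Add(Mul(-80, Rational(3, 2)), -31), Mul(-1, 8070)) = Add(Add(-120, -31), -8070) = Add(-151, -8070) = -8221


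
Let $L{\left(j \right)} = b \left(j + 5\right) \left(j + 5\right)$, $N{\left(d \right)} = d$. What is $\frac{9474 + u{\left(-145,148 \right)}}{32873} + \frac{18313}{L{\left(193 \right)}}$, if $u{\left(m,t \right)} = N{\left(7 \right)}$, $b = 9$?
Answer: $\frac{3947241365}{11598777828} \approx 0.34032$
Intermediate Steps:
$u{\left(m,t \right)} = 7$
$L{\left(j \right)} = 9 \left(5 + j\right)^{2}$ ($L{\left(j \right)} = 9 \left(j + 5\right) \left(j + 5\right) = 9 \left(5 + j\right) \left(5 + j\right) = 9 \left(5 + j\right)^{2}$)
$\frac{9474 + u{\left(-145,148 \right)}}{32873} + \frac{18313}{L{\left(193 \right)}} = \frac{9474 + 7}{32873} + \frac{18313}{9 \left(5 + 193\right)^{2}} = 9481 \cdot \frac{1}{32873} + \frac{18313}{9 \cdot 198^{2}} = \frac{9481}{32873} + \frac{18313}{9 \cdot 39204} = \frac{9481}{32873} + \frac{18313}{352836} = \frac{3947241365}{11598777828}$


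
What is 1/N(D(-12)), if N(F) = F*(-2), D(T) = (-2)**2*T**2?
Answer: -1/1152 ≈ -0.00086806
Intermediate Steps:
D(T) = 4*T**2
N(F) = -2*F
1/N(D(-12)) = 1/(-8*(-12)**2) = 1/(-8*144) = 1/(-2*576) = 1/(-1152) = -1/1152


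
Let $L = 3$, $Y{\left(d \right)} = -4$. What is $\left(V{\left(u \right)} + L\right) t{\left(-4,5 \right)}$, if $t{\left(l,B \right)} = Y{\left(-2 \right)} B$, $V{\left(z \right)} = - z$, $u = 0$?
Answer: $-60$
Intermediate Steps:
$t{\left(l,B \right)} = - 4 B$
$\left(V{\left(u \right)} + L\right) t{\left(-4,5 \right)} = \left(\left(-1\right) 0 + 3\right) \left(\left(-4\right) 5\right) = \left(0 + 3\right) \left(-20\right) = 3 \left(-20\right) = -60$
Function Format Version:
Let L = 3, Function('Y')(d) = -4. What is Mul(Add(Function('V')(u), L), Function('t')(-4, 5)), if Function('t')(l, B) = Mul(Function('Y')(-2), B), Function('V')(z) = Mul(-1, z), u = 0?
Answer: -60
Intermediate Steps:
Function('t')(l, B) = Mul(-4, B)
Mul(Add(Function('V')(u), L), Function('t')(-4, 5)) = Mul(Add(Mul(-1, 0), 3), Mul(-4, 5)) = Mul(Add(0, 3), -20) = Mul(3, -20) = -60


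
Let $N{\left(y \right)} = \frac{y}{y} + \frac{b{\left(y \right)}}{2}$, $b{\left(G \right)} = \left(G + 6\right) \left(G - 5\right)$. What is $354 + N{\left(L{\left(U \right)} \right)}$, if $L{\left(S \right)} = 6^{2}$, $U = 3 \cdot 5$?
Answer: $1006$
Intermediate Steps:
$U = 15$
$b{\left(G \right)} = \left(-5 + G\right) \left(6 + G\right)$ ($b{\left(G \right)} = \left(6 + G\right) \left(-5 + G\right) = \left(-5 + G\right) \left(6 + G\right)$)
$L{\left(S \right)} = 36$
$N{\left(y \right)} = -14 + \frac{y}{2} + \frac{y^{2}}{2}$ ($N{\left(y \right)} = \frac{y}{y} + \frac{-30 + y + y^{2}}{2} = 1 + \left(-30 + y + y^{2}\right) \frac{1}{2} = 1 + \left(-15 + \frac{y}{2} + \frac{y^{2}}{2}\right) = -14 + \frac{y}{2} + \frac{y^{2}}{2}$)
$354 + N{\left(L{\left(U \right)} \right)} = 354 + \left(-14 + \frac{1}{2} \cdot 36 + \frac{36^{2}}{2}\right) = 354 + \left(-14 + 18 + \frac{1}{2} \cdot 1296\right) = 354 + \left(-14 + 18 + 648\right) = 354 + 652 = 1006$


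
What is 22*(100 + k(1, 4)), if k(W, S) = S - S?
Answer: 2200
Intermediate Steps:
k(W, S) = 0
22*(100 + k(1, 4)) = 22*(100 + 0) = 22*100 = 2200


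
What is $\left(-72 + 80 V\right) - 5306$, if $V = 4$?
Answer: $-5058$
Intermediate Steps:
$\left(-72 + 80 V\right) - 5306 = \left(-72 + 80 \cdot 4\right) - 5306 = \left(-72 + 320\right) - 5306 = 248 - 5306 = -5058$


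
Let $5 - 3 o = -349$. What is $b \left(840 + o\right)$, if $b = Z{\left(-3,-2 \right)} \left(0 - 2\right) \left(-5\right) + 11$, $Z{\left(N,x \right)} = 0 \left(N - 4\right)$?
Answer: $10538$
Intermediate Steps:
$o = 118$ ($o = \frac{5}{3} - - \frac{349}{3} = \frac{5}{3} + \frac{349}{3} = 118$)
$Z{\left(N,x \right)} = 0$ ($Z{\left(N,x \right)} = 0 \left(-4 + N\right) = 0$)
$b = 11$ ($b = 0 \left(0 - 2\right) \left(-5\right) + 11 = 0 \left(\left(-2\right) \left(-5\right)\right) + 11 = 0 \cdot 10 + 11 = 0 + 11 = 11$)
$b \left(840 + o\right) = 11 \left(840 + 118\right) = 11 \cdot 958 = 10538$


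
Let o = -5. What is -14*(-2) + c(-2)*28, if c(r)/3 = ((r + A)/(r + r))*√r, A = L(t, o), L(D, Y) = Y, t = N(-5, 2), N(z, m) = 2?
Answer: 28 + 147*I*√2 ≈ 28.0 + 207.89*I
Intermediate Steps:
t = 2
A = -5
c(r) = 3*(-5 + r)/(2*√r) (c(r) = 3*(((r - 5)/(r + r))*√r) = 3*(((-5 + r)/((2*r)))*√r) = 3*(((-5 + r)*(1/(2*r)))*√r) = 3*(((-5 + r)/(2*r))*√r) = 3*((-5 + r)/(2*√r)) = 3*(-5 + r)/(2*√r))
-14*(-2) + c(-2)*28 = -14*(-2) + (3*(-5 - 2)/(2*√(-2)))*28 = 28 + ((3/2)*(-I*√2/2)*(-7))*28 = 28 + (21*I*√2/4)*28 = 28 + 147*I*√2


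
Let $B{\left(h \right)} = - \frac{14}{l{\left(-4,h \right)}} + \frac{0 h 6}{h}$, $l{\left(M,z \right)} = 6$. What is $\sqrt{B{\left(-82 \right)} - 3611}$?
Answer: $\frac{2 i \sqrt{8130}}{3} \approx 60.111 i$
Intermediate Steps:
$B{\left(h \right)} = - \frac{7}{3}$ ($B{\left(h \right)} = - \frac{14}{6} + \frac{0 h 6}{h} = \left(-14\right) \frac{1}{6} + \frac{0 \cdot 6}{h} = - \frac{7}{3} + \frac{0}{h} = - \frac{7}{3} + 0 = - \frac{7}{3}$)
$\sqrt{B{\left(-82 \right)} - 3611} = \sqrt{- \frac{7}{3} - 3611} = \sqrt{- \frac{10840}{3}} = \frac{2 i \sqrt{8130}}{3}$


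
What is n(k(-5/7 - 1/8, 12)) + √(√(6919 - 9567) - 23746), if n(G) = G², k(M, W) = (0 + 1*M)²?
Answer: 4879681/9834496 + √(-23746 + 2*I*√662) ≈ 0.66315 + 154.1*I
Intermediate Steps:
k(M, W) = M² (k(M, W) = (0 + M)² = M²)
n(k(-5/7 - 1/8, 12)) + √(√(6919 - 9567) - 23746) = ((-5/7 - 1/8)²)² + √(√(6919 - 9567) - 23746) = ((-5*⅐ - 1*⅛)²)² + √(√(-2648) - 23746) = ((-5/7 - ⅛)²)² + √(2*I*√662 - 23746) = ((-47/56)²)² + √(-23746 + 2*I*√662) = (2209/3136)² + √(-23746 + 2*I*√662) = 4879681/9834496 + √(-23746 + 2*I*√662)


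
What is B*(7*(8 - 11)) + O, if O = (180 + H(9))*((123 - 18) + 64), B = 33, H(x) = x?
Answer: 31248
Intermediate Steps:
O = 31941 (O = (180 + 9)*((123 - 18) + 64) = 189*(105 + 64) = 189*169 = 31941)
B*(7*(8 - 11)) + O = 33*(7*(8 - 11)) + 31941 = 33*(7*(-3)) + 31941 = 33*(-21) + 31941 = -693 + 31941 = 31248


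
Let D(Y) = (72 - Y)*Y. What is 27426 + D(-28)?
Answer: 24626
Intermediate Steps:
D(Y) = Y*(72 - Y)
27426 + D(-28) = 27426 - 28*(72 - 1*(-28)) = 27426 - 28*(72 + 28) = 27426 - 28*100 = 27426 - 2800 = 24626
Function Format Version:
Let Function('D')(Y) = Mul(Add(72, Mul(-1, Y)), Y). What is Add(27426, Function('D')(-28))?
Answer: 24626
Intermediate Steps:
Function('D')(Y) = Mul(Y, Add(72, Mul(-1, Y)))
Add(27426, Function('D')(-28)) = Add(27426, Mul(-28, Add(72, Mul(-1, -28)))) = Add(27426, Mul(-28, Add(72, 28))) = Add(27426, Mul(-28, 100)) = Add(27426, -2800) = 24626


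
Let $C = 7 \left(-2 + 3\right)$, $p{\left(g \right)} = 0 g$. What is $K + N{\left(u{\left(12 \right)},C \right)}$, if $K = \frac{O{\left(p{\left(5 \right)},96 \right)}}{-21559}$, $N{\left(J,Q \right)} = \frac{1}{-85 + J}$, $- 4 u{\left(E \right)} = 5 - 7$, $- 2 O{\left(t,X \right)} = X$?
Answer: $- \frac{35006}{3643471} \approx -0.0096079$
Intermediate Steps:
$p{\left(g \right)} = 0$
$O{\left(t,X \right)} = - \frac{X}{2}$
$u{\left(E \right)} = \frac{1}{2}$ ($u{\left(E \right)} = - \frac{5 - 7}{4} = \left(- \frac{1}{4}\right) \left(-2\right) = \frac{1}{2}$)
$C = 7$ ($C = 7 \cdot 1 = 7$)
$K = \frac{48}{21559}$ ($K = \frac{\left(- \frac{1}{2}\right) 96}{-21559} = \left(-48\right) \left(- \frac{1}{21559}\right) = \frac{48}{21559} \approx 0.0022264$)
$K + N{\left(u{\left(12 \right)},C \right)} = \frac{48}{21559} + \frac{1}{-85 + \frac{1}{2}} = \frac{48}{21559} + \frac{1}{- \frac{169}{2}} = \frac{48}{21559} - \frac{2}{169} = - \frac{35006}{3643471}$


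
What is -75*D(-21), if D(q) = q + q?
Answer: 3150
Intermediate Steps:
D(q) = 2*q
-75*D(-21) = -150*(-21) = -75*(-42) = 3150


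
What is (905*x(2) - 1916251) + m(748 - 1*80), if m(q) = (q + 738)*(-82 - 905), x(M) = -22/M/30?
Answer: -19825829/6 ≈ -3.3043e+6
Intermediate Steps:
x(M) = -11/(15*M) (x(M) = -22/M*(1/30) = -11/(15*M))
m(q) = -728406 - 987*q (m(q) = (738 + q)*(-987) = -728406 - 987*q)
(905*x(2) - 1916251) + m(748 - 1*80) = (905*(-11/15/2) - 1916251) + (-728406 - 987*(748 - 1*80)) = (905*(-11/15*½) - 1916251) + (-728406 - 987*(748 - 80)) = (905*(-11/30) - 1916251) + (-728406 - 987*668) = (-1991/6 - 1916251) + (-728406 - 659316) = -11499497/6 - 1387722 = -19825829/6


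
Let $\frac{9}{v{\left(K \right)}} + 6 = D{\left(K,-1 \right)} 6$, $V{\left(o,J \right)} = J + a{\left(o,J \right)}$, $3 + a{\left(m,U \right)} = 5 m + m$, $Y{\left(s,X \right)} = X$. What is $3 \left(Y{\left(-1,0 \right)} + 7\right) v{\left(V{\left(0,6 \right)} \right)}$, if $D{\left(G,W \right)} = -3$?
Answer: $- \frac{63}{8} \approx -7.875$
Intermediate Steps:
$a{\left(m,U \right)} = -3 + 6 m$ ($a{\left(m,U \right)} = -3 + \left(5 m + m\right) = -3 + 6 m$)
$V{\left(o,J \right)} = -3 + J + 6 o$ ($V{\left(o,J \right)} = J + \left(-3 + 6 o\right) = -3 + J + 6 o$)
$v{\left(K \right)} = - \frac{3}{8}$ ($v{\left(K \right)} = \frac{9}{-6 - 18} = \frac{9}{-24} = 9 \left(- \frac{1}{24}\right) = - \frac{3}{8}$)
$3 \left(Y{\left(-1,0 \right)} + 7\right) v{\left(V{\left(0,6 \right)} \right)} = 3 \left(0 + 7\right) \left(- \frac{3}{8}\right) = 3 \cdot 7 \left(- \frac{3}{8}\right) = 21 \left(- \frac{3}{8}\right) = - \frac{63}{8}$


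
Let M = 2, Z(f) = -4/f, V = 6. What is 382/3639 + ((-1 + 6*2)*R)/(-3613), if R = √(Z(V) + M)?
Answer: 382/3639 - 22*√3/10839 ≈ 0.10146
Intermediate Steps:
R = 2*√3/3 (R = √(-4/6 + 2) = √(-4*⅙ + 2) = √(-⅔ + 2) = √(4/3) = 2*√3/3 ≈ 1.1547)
382/3639 + ((-1 + 6*2)*R)/(-3613) = 382/3639 + ((-1 + 6*2)*(2*√3/3))/(-3613) = 382*(1/3639) + ((-1 + 12)*(2*√3/3))*(-1/3613) = 382/3639 + (11*(2*√3/3))*(-1/3613) = 382/3639 + (22*√3/3)*(-1/3613) = 382/3639 - 22*√3/10839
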